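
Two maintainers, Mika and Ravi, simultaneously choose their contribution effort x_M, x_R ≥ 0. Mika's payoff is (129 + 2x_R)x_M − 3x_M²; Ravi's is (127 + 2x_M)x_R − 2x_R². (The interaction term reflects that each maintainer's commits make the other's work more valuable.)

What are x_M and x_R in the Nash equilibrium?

Expanding Mika's payoff: 129x_M + 2x_Rx_M − 3x_M².
∂π/∂x_M = 129 + 2x_R − 6x_M = 0, so x_M = 21.5 + (1/3)x_R.
Likewise for Ravi: x_R = 31.75 + 0.5x_M.
Solving the two reaction functions simultaneously: (1 − (1/3)(0.5))x_M = 21.5 + (1/3)·31.75, so (5/6)x_M = 385/12 and x_M = 38.5.
Then x_R = 31.75 + 0.5·38.5 = 51.

38.5, 51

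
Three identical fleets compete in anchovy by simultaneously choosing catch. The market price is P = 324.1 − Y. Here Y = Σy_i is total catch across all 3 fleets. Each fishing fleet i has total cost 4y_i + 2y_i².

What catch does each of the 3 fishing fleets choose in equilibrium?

A representative fishing fleet's profit is π_i = y_i(324.1 − Y) − 4y_i − 2y_i², with Y = y_i + Σ_{j≠i} y_j.
First-order condition: 320.1 − 6y_i − Σ_{j≠i} y_j = 0.
In a symmetric equilibrium every fishing fleet chooses the same y, so Σ_{j≠i} y_j = 2y. The condition becomes 320.1 − 8y = 0, giving y = 320.1/8 = 40.0125.

40.0125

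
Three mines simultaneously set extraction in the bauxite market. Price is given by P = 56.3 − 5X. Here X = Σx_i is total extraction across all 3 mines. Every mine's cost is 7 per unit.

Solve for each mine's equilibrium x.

A representative mine's profit is π_i = x_i(56.3 − 5X) − 7x_i, with X = x_i + Σ_{j≠i} x_j.
First-order condition: 49.3 − 10x_i − 5Σ_{j≠i} x_j = 0.
With identical mines, set every x_j = x: then 49.3 − 10x − 10x = 0, i.e. x = 49.3/20 = 2.465.

2.465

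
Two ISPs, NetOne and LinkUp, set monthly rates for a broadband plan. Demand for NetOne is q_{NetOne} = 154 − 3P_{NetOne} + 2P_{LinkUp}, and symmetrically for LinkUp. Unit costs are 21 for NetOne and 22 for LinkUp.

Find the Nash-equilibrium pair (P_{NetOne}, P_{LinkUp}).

NetOne's profit: π = (P_{NetOne} − 21)(154 − 3P_{NetOne} + 2P_{LinkUp}).
∂π/∂P_{NetOne} = 217 − 6P_{NetOne} + 2P_{LinkUp} = 0 ⇒ P_{NetOne} = 217/6 + (1/3)P_{LinkUp}.
Similarly P_{LinkUp} = 110/3 + (1/3)P_{NetOne}.
Plugging P_{LinkUp} into NetOne's best response: P_{NetOne} = 217/6 + (1/3)(110/3 + (1/3)P_{NetOne}) ⇒ (8/9)P_{NetOne} = 871/18, so P_{NetOne} = 54.4375.
Then P_{LinkUp} = 110/3 + (1/3)·54.4375 = 54.8125.

54.4375, 54.8125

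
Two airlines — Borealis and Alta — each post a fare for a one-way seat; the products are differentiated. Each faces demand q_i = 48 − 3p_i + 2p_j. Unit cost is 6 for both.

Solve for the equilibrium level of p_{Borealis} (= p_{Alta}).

Borealis's profit: π = (p_{Borealis} − 6)(48 − 3p_{Borealis} + 2p_{Alta}).
∂π/∂p_{Borealis} = 66 − 6p_{Borealis} + 2p_{Alta} = 0 ⇒ p_{Borealis} = 11 + (1/3)p_{Alta}.
By symmetry p_{Alta} = p_{Borealis}; substituting into the reaction function, (2/3)p_{Borealis} = 11 and p_{Borealis} = 16.5.

16.5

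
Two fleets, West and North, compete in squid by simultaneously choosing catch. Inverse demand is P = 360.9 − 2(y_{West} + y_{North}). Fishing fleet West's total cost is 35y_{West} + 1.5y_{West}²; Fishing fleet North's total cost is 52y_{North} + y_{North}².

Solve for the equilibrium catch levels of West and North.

Fishing fleet West's profit: π = y_{West}(360.9 − 2(y_{West} + y_{North})) − 35y_{West} − 1.5y_{West}².
∂π/∂y_{West} = 325.9 − 7y_{West} − 2y_{North} = 0, so y_{West} = 3259/70 − (2/7)y_{North}.
For North: ∂π/∂y_{North} = 308.9 − 6y_{North} − 2y_{West} = 0 ⇒ y_{North} = 3089/60 − (1/3)y_{West}.
Solving the two reaction functions simultaneously: (1 − (−2/7)(−1/3))y_{West} = 3259/70 − (2/7)·(3089/60), so (19/21)y_{West} = 3344/105 and y_{West} = 35.2.
Then y_{North} = 3089/60 − (1/3)·35.2 = 39.75.

35.2, 39.75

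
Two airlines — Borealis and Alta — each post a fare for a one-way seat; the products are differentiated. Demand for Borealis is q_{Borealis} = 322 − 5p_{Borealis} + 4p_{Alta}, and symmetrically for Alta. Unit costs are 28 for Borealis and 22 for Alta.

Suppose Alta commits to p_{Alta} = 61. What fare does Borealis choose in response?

Borealis's profit: π = (p_{Borealis} − 28)(322 − 5p_{Borealis} + 4p_{Alta}).
∂π/∂p_{Borealis} = 462 − 10p_{Borealis} + 4p_{Alta} = 0 ⇒ p_{Borealis} = 46.2 + 0.4p_{Alta}.
At p_{Alta} = 61: p_{Borealis} = 46.2 + 0.4·61 = 70.6.

70.6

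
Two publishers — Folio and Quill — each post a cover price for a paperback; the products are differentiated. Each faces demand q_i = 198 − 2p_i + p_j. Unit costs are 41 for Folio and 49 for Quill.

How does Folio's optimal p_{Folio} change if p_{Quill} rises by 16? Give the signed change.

Folio's profit: π = (p_{Folio} − 41)(198 − 2p_{Folio} + p_{Quill}).
∂π/∂p_{Folio} = 280 − 4p_{Folio} + p_{Quill} = 0 ⇒ p_{Folio} = 70 + 0.25p_{Quill}.
The reaction-function slope is 0.25, so a 16-unit rise in p_{Quill} moves p_{Folio} by 0.25 × 16 = 4. Folio's best response rises — the actions are strategic complements.

4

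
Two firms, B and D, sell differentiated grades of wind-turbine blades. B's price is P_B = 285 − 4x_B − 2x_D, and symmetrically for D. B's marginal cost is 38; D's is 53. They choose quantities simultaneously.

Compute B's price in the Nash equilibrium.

138.8

Firm B's profit: π = x_B(285 − 4x_B − 2x_D) − 38x_B.
∂π/∂x_B = 247 − 8x_B − 2x_D = 0 ⇒ x_B = 30.875 − 0.25x_D.
Similarly x_D = 29 − 0.25x_B.
Solving the two reaction functions simultaneously: (1 − (−0.25)(−0.25))x_B = 30.875 − 0.25·29, so 0.9375x_B = 23.625 and x_B = 25.2.
Then x_D = 29 − 0.25·25.2 = 22.7.
P_B = 285 − 4·25.2 − 2·22.7 = 138.8.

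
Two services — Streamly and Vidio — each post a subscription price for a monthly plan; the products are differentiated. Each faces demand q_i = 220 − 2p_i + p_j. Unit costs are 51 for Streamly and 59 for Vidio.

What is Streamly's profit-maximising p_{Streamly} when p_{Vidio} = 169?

Streamly's profit: π = (p_{Streamly} − 51)(220 − 2p_{Streamly} + p_{Vidio}).
∂π/∂p_{Streamly} = 322 − 4p_{Streamly} + p_{Vidio} = 0 ⇒ p_{Streamly} = 80.5 + 0.25p_{Vidio}.
At p_{Vidio} = 169: p_{Streamly} = 80.5 + 0.25·169 = 122.75.

122.75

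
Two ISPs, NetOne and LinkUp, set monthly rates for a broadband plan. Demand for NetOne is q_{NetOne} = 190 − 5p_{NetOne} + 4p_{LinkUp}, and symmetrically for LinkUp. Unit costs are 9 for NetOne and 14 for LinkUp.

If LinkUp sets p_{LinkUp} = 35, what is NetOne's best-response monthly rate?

NetOne's profit: π = (p_{NetOne} − 9)(190 − 5p_{NetOne} + 4p_{LinkUp}).
∂π/∂p_{NetOne} = 235 − 10p_{NetOne} + 4p_{LinkUp} = 0 ⇒ p_{NetOne} = 23.5 + 0.4p_{LinkUp}.
At p_{LinkUp} = 35: p_{NetOne} = 23.5 + 0.4·35 = 37.5.

37.5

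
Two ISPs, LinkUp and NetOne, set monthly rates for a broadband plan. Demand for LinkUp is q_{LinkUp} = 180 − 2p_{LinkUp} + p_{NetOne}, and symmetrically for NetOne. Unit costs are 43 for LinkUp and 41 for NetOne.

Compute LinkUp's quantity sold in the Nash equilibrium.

LinkUp's profit: π = (p_{LinkUp} − 43)(180 − 2p_{LinkUp} + p_{NetOne}).
∂π/∂p_{LinkUp} = 266 − 4p_{LinkUp} + p_{NetOne} = 0 ⇒ p_{LinkUp} = 66.5 + 0.25p_{NetOne}.
Similarly p_{NetOne} = 65.5 + 0.25p_{LinkUp}.
Plugging p_{NetOne} into LinkUp's best response: p_{LinkUp} = 66.5 + 0.25(65.5 + 0.25p_{LinkUp}) ⇒ 0.9375p_{LinkUp} = 82.875, so p_{LinkUp} = 88.4.
Then p_{NetOne} = 65.5 + 0.25·88.4 = 87.6.
q_{LinkUp} = 180 − 2·88.4 + 87.6 = 90.8.

90.8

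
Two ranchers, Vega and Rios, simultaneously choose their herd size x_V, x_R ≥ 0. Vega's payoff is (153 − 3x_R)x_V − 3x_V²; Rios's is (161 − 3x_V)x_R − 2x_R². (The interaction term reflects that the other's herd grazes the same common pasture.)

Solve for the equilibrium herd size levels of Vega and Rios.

Expanding Vega's payoff: 153x_V − 3x_Rx_V − 3x_V².
∂π/∂x_V = 153 − 3x_R − 6x_V = 0, so x_V = 25.5 − 0.5x_R.
Likewise for Rios: x_R = 40.25 − 0.75x_V.
Substituting the second reaction function into the first: x_V = 25.5 − 0.5(40.25 − 0.75x_V), which gives 0.625x_V = 5.375 ⇒ x_V = 8.6.
Then x_R = 40.25 − 0.75·8.6 = 33.8.

8.6, 33.8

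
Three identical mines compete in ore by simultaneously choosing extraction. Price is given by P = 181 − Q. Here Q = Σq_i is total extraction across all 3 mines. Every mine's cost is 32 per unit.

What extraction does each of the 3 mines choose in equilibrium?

37.25

A representative mine's profit is π_i = q_i(181 − Q) − 32q_i, with Q = q_i + Σ_{j≠i} q_j.
First-order condition: 149 − 2q_i − Σ_{j≠i} q_j = 0.
Imposing symmetry (q_j = q for all j) turns Σ_{j≠i} q_j into 2q, so 149 = 4q and q = 37.25.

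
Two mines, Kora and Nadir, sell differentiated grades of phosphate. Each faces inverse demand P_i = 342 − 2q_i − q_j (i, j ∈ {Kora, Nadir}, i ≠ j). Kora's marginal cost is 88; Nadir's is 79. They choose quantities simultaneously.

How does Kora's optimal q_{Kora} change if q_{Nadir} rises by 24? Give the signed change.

-6

Mine Kora's profit: π = q_{Kora}(342 − 2q_{Kora} − q_{Nadir}) − 88q_{Kora}.
∂π/∂q_{Kora} = 254 − 4q_{Kora} − q_{Nadir} = 0 ⇒ q_{Kora} = 63.5 − 0.25q_{Nadir}.
The reaction-function slope is −0.25, so a 24-unit rise in q_{Nadir} moves q_{Kora} by −0.25 × 24 = −6. Kora's best response falls — the actions are strategic substitutes.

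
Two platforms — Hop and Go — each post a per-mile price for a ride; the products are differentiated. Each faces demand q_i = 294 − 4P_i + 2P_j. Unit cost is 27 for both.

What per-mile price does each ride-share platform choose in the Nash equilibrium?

67

Hop's profit: π = (P_{Hop} − 27)(294 − 4P_{Hop} + 2P_{Go}).
∂π/∂P_{Hop} = 402 − 8P_{Hop} + 2P_{Go} = 0 ⇒ P_{Hop} = 50.25 + 0.25P_{Go}.
Setting P_{Hop} = P_{Go} in the reaction function: P_{Hop} = 50.25 + 0.25P_{Hop}, so P_{Hop} = 50.25 / 0.75 = 67.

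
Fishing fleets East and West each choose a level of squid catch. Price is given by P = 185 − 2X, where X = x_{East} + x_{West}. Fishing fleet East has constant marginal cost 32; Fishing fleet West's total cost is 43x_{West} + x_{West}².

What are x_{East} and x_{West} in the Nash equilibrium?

Fishing fleet East's profit: π = x_{East}(185 − 2(x_{East} + x_{West})) − 32x_{East}.
∂π/∂x_{East} = 153 − 4x_{East} − 2x_{West} = 0, so x_{East} = 38.25 − 0.5x_{West}.
For West: ∂π/∂x_{West} = 142 − 6x_{West} − 2x_{East} = 0 ⇒ x_{West} = 71/3 − (1/3)x_{East}.
Substituting the second reaction function into the first: x_{East} = 38.25 − 0.5(71/3 − (1/3)x_{East}), which gives (5/6)x_{East} = 317/12 ⇒ x_{East} = 31.7.
Then x_{West} = 71/3 − (1/3)·31.7 = 13.1.

31.7, 13.1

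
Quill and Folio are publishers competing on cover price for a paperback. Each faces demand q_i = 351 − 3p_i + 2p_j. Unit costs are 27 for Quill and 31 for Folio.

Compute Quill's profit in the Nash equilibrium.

Quill's profit: π = (p_{Quill} − 27)(351 − 3p_{Quill} + 2p_{Folio}).
∂π/∂p_{Quill} = 432 − 6p_{Quill} + 2p_{Folio} = 0 ⇒ p_{Quill} = 72 + (1/3)p_{Folio}.
Similarly p_{Folio} = 74 + (1/3)p_{Quill}.
Plugging p_{Folio} into Quill's best response: p_{Quill} = 72 + (1/3)(74 + (1/3)p_{Quill}) ⇒ (8/9)p_{Quill} = 290/3, so p_{Quill} = 108.75.
Then p_{Folio} = 74 + (1/3)·108.75 = 110.25.
q_{Quill} = 351 − 3·108.75 + 2·110.25 = 245.25.
Profit = (108.75 − 27)·245.25 = 20049.1875.

20049.1875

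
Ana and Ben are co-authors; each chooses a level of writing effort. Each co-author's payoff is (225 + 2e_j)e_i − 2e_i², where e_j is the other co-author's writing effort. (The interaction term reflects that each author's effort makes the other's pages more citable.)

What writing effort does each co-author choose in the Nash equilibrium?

112.5

Ana's payoff is (225 + 2e_B)e_A − 2e_A².
∂π/∂e_A = 225 + 2e_B − 4e_A = 0, so e_A = 56.25 + 0.5e_B.
The game is symmetric, so in equilibrium e_B = e_A: the reaction function gives 0.5e_A = 56.25, hence e_A = 112.5.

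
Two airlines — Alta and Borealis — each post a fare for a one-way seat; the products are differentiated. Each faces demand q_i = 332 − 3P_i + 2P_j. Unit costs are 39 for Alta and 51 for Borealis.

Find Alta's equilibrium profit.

17100.75

Alta's profit: π = (P_{Alta} − 39)(332 − 3P_{Alta} + 2P_{Borealis}).
∂π/∂P_{Alta} = 449 − 6P_{Alta} + 2P_{Borealis} = 0 ⇒ P_{Alta} = 449/6 + (1/3)P_{Borealis}.
Similarly P_{Borealis} = 485/6 + (1/3)P_{Alta}.
Solving the two reaction functions simultaneously: (1 − (1/3)(1/3))P_{Alta} = 449/6 + (1/3)·(485/6), so (8/9)P_{Alta} = 916/9 and P_{Alta} = 114.5.
Then P_{Borealis} = 485/6 + (1/3)·114.5 = 119.
q_{Alta} = 332 − 3·114.5 + 2·119 = 226.5.
Profit = (114.5 − 39)·226.5 = 17100.75.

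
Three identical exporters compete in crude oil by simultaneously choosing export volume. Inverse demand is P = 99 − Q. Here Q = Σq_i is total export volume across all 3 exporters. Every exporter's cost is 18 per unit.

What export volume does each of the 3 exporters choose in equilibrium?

A representative exporter's profit is π_i = q_i(99 − Q) − 18q_i, with Q = q_i + Σ_{j≠i} q_j.
First-order condition: 81 − 2q_i − Σ_{j≠i} q_j = 0.
Imposing symmetry (q_j = q for all j) turns Σ_{j≠i} q_j into 2q, so 81 = 4q and q = 20.25.

20.25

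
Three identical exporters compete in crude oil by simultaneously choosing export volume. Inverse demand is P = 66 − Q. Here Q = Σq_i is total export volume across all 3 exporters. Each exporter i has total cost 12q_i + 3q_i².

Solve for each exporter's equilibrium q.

5.4

A representative exporter's profit is π_i = q_i(66 − Q) − 12q_i − 3q_i², with Q = q_i + Σ_{j≠i} q_j.
First-order condition: 54 − 8q_i − Σ_{j≠i} q_j = 0.
In a symmetric equilibrium every exporter chooses the same q, so Σ_{j≠i} q_j = 2q. The condition becomes 54 − 10q = 0, giving q = 54/10 = 5.4.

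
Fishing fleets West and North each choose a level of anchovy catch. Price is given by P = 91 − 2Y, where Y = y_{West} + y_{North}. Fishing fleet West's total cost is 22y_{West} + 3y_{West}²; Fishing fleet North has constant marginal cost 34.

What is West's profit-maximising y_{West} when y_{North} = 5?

Fishing fleet West's profit: π = y_{West}(91 − 2(y_{West} + y_{North})) − 22y_{West} − 3y_{West}².
∂π/∂y_{West} = 69 − 10y_{West} − 2y_{North} = 0, so y_{West} = 6.9 − 0.2y_{North}.
At y_{North} = 5: y_{West} = 6.9 − 0.2·5 = 5.9.

5.9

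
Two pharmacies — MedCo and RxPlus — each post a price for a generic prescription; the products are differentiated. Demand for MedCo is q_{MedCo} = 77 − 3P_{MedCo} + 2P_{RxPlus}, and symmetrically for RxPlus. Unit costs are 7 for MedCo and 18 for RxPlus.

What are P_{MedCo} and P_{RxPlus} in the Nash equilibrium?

MedCo's profit: π = (P_{MedCo} − 7)(77 − 3P_{MedCo} + 2P_{RxPlus}).
∂π/∂P_{MedCo} = 98 − 6P_{MedCo} + 2P_{RxPlus} = 0 ⇒ P_{MedCo} = 49/3 + (1/3)P_{RxPlus}.
Similarly P_{RxPlus} = 131/6 + (1/3)P_{MedCo}.
Plugging P_{RxPlus} into MedCo's best response: P_{MedCo} = 49/3 + (1/3)(131/6 + (1/3)P_{MedCo}) ⇒ (8/9)P_{MedCo} = 425/18, so P_{MedCo} = 26.5625.
Then P_{RxPlus} = 131/6 + (1/3)·26.5625 = 30.6875.

26.5625, 30.6875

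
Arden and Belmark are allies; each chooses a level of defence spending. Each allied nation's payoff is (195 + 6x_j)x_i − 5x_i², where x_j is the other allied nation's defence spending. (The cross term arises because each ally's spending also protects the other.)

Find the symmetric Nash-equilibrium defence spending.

48.75

Arden's payoff is (195 + 6x_B)x_A − 5x_A².
∂π/∂x_A = 195 + 6x_B − 10x_A = 0, so x_A = 19.5 + 0.6x_B.
The game is symmetric, so in equilibrium x_B = x_A: the reaction function gives 0.4x_A = 19.5, hence x_A = 48.75.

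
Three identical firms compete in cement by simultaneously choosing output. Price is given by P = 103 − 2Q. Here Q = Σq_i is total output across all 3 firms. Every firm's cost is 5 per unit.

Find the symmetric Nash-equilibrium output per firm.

A representative firm's profit is π_i = q_i(103 − 2Q) − 5q_i, with Q = q_i + Σ_{j≠i} q_j.
First-order condition: 98 − 4q_i − 2Σ_{j≠i} q_j = 0.
In a symmetric equilibrium every firm chooses the same q, so Σ_{j≠i} q_j = 2q. The condition becomes 98 − 8q = 0, giving q = 98/8 = 12.25.

12.25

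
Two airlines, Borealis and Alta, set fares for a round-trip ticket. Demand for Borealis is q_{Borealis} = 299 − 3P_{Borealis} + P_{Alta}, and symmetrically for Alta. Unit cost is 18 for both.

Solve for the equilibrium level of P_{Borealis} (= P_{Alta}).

70.6

Borealis's profit: π = (P_{Borealis} − 18)(299 − 3P_{Borealis} + P_{Alta}).
∂π/∂P_{Borealis} = 353 − 6P_{Borealis} + P_{Alta} = 0 ⇒ P_{Borealis} = 353/6 + (1/6)P_{Alta}.
By symmetry P_{Alta} = P_{Borealis}; substituting into the reaction function, (5/6)P_{Borealis} = 353/6 and P_{Borealis} = 70.6.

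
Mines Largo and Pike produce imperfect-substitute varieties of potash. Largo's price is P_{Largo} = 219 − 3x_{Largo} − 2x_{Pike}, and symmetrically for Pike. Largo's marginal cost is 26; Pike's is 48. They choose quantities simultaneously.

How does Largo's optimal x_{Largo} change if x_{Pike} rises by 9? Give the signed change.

-3

Mine Largo's profit: π = x_{Largo}(219 − 3x_{Largo} − 2x_{Pike}) − 26x_{Largo}.
∂π/∂x_{Largo} = 193 − 6x_{Largo} − 2x_{Pike} = 0 ⇒ x_{Largo} = 193/6 − (1/3)x_{Pike}.
The reaction-function slope is −1/3, so a 9-unit rise in x_{Pike} moves x_{Largo} by −1/3 × 9 = −3. Largo's best response falls — the actions are strategic substitutes.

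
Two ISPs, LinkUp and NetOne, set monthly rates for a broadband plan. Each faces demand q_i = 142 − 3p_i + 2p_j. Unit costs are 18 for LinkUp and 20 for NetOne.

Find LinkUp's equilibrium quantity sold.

LinkUp's profit: π = (p_{LinkUp} − 18)(142 − 3p_{LinkUp} + 2p_{NetOne}).
∂π/∂p_{LinkUp} = 196 − 6p_{LinkUp} + 2p_{NetOne} = 0 ⇒ p_{LinkUp} = 98/3 + (1/3)p_{NetOne}.
Similarly p_{NetOne} = 101/3 + (1/3)p_{LinkUp}.
Plugging p_{NetOne} into LinkUp's best response: p_{LinkUp} = 98/3 + (1/3)(101/3 + (1/3)p_{LinkUp}) ⇒ (8/9)p_{LinkUp} = 395/9, so p_{LinkUp} = 49.375.
Then p_{NetOne} = 101/3 + (1/3)·49.375 = 50.125.
q_{LinkUp} = 142 − 3·49.375 + 2·50.125 = 94.125.

94.125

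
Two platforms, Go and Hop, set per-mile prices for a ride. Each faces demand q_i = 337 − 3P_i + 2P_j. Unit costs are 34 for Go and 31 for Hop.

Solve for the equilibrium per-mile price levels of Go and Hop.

109.1875, 108.0625

Go's profit: π = (P_{Go} − 34)(337 − 3P_{Go} + 2P_{Hop}).
∂π/∂P_{Go} = 439 − 6P_{Go} + 2P_{Hop} = 0 ⇒ P_{Go} = 439/6 + (1/3)P_{Hop}.
Similarly P_{Hop} = 215/3 + (1/3)P_{Go}.
Solving the two reaction functions simultaneously: (1 − (1/3)(1/3))P_{Go} = 439/6 + (1/3)·(215/3), so (8/9)P_{Go} = 1747/18 and P_{Go} = 109.1875.
Then P_{Hop} = 215/3 + (1/3)·109.1875 = 108.0625.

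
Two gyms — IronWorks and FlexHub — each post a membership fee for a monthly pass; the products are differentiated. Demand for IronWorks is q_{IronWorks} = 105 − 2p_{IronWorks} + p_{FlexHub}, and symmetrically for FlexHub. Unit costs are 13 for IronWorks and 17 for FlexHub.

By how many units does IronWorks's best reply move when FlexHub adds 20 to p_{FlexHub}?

5

IronWorks's profit: π = (p_{IronWorks} − 13)(105 − 2p_{IronWorks} + p_{FlexHub}).
∂π/∂p_{IronWorks} = 131 − 4p_{IronWorks} + p_{FlexHub} = 0 ⇒ p_{IronWorks} = 32.75 + 0.25p_{FlexHub}.
The reaction-function slope is 0.25, so a 20-unit rise in p_{FlexHub} moves p_{IronWorks} by 0.25 × 20 = 5. IronWorks's best response rises — the actions are strategic complements.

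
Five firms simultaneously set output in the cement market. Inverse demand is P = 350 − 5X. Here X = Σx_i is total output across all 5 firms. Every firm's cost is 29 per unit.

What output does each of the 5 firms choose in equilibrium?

A representative firm's profit is π_i = x_i(350 − 5X) − 29x_i, with X = x_i + Σ_{j≠i} x_j.
First-order condition: 321 − 10x_i − 5Σ_{j≠i} x_j = 0.
With identical firms, set every x_j = x: then 321 − 10x − 20x = 0, i.e. x = 321/30 = 10.7.

10.7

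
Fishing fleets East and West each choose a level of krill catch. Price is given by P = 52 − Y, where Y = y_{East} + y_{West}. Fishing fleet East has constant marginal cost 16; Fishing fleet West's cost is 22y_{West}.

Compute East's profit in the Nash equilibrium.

196

Fishing fleet East's profit: π = y_{East}(52 − (y_{East} + y_{West})) − 16y_{East}.
∂π/∂y_{East} = 36 − 2y_{East} − y_{West} = 0, so y_{East} = 18 − 0.5y_{West}.
By the same steps for West: y_{West} = 15 − 0.5y_{East}.
Plugging y_{West} into East's best response: y_{East} = 18 − 0.5(15 − 0.5y_{East}) ⇒ 0.75y_{East} = 10.5, so y_{East} = 14.
Then y_{West} = 15 − 0.5·14 = 8.
Price P = 52 − 22 = 30.
East's profit: (30 − 16)·14 = 196.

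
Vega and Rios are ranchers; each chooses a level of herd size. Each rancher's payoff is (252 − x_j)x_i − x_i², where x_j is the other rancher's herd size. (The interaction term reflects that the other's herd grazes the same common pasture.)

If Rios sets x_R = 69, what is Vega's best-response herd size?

91.5

Vega's payoff is (252 − x_R)x_V − x_V².
∂π/∂x_V = 252 − x_R − 2x_V = 0, so x_V = 126 − 0.5x_R.
At x_R = 69: x_V = 126 − 0.5·69 = 91.5.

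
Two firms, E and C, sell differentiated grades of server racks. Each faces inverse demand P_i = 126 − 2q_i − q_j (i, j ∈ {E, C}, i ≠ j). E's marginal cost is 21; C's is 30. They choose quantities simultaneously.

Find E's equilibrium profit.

Firm E's profit: π = q_E(126 − 2q_E − q_C) − 21q_E.
∂π/∂q_E = 105 − 4q_E − q_C = 0 ⇒ q_E = 26.25 − 0.25q_C.
Similarly q_C = 24 − 0.25q_E.
Plugging q_C into E's best response: q_E = 26.25 − 0.25(24 − 0.25q_E) ⇒ 0.9375q_E = 20.25, so q_E = 21.6.
Then q_C = 24 − 0.25·21.6 = 18.6.
P_E = 126 − 2·21.6 − 18.6 = 64.2.
Profit = (64.2 − 21)·21.6 = 933.12.

933.12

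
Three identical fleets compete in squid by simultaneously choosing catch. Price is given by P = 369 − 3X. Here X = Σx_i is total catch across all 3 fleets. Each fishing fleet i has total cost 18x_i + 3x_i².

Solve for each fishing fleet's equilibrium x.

A representative fishing fleet's profit is π_i = x_i(369 − 3X) − 18x_i − 3x_i², with X = x_i + Σ_{j≠i} x_j.
First-order condition: 351 − 12x_i − 3Σ_{j≠i} x_j = 0.
In a symmetric equilibrium every fishing fleet chooses the same x, so Σ_{j≠i} x_j = 2x. The condition becomes 351 − 18x = 0, giving x = 351/18 = 19.5.

19.5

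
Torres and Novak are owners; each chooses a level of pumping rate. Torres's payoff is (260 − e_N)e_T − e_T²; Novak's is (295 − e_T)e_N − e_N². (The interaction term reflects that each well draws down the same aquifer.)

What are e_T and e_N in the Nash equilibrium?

75, 110

Expanding Torres's payoff: 260e_T − e_Ne_T − e_T².
∂π/∂e_T = 260 − e_N − 2e_T = 0, so e_T = 130 − 0.5e_N.
Likewise for Novak: e_N = 147.5 − 0.5e_T.
Substituting the second reaction function into the first: e_T = 130 − 0.5(147.5 − 0.5e_T), which gives 0.75e_T = 56.25 ⇒ e_T = 75.
Then e_N = 147.5 − 0.5·75 = 110.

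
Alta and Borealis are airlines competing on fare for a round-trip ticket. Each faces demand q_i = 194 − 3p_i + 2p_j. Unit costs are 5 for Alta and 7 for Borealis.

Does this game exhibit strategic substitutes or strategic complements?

Alta's profit: π = (p_{Alta} − 5)(194 − 3p_{Alta} + 2p_{Borealis}).
∂π/∂p_{Alta} = 209 − 6p_{Alta} + 2p_{Borealis} = 0 ⇒ p_{Alta} = 209/6 + (1/3)p_{Borealis}.
The best-response slope dp_{Alta}/dp_{Borealis} = 1/3 > 0: the reaction function is upward-sloping, so the choices are strategic complements.

strategic complements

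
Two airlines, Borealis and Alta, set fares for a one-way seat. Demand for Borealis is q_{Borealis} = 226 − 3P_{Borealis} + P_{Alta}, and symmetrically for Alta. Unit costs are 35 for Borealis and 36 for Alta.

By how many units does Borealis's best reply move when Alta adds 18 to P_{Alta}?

3

Borealis's profit: π = (P_{Borealis} − 35)(226 − 3P_{Borealis} + P_{Alta}).
∂π/∂P_{Borealis} = 331 − 6P_{Borealis} + P_{Alta} = 0 ⇒ P_{Borealis} = 331/6 + (1/6)P_{Alta}.
The reaction-function slope is 1/6, so an 18-unit rise in P_{Alta} moves P_{Borealis} by 1/6 × 18 = 3. Borealis's best response rises — the actions are strategic complements.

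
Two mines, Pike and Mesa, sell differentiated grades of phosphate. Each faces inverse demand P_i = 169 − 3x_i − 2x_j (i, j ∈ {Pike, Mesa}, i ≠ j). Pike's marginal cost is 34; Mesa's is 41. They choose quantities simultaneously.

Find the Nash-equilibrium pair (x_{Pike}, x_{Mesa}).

Mine Pike's profit: π = x_{Pike}(169 − 3x_{Pike} − 2x_{Mesa}) − 34x_{Pike}.
∂π/∂x_{Pike} = 135 − 6x_{Pike} − 2x_{Mesa} = 0 ⇒ x_{Pike} = 22.5 − (1/3)x_{Mesa}.
Similarly x_{Mesa} = 64/3 − (1/3)x_{Pike}.
Substituting the second reaction function into the first: x_{Pike} = 22.5 − (1/3)(64/3 − (1/3)x_{Pike}), which gives (8/9)x_{Pike} = 277/18 ⇒ x_{Pike} = 17.3125.
Then x_{Mesa} = 64/3 − (1/3)·17.3125 = 15.5625.

17.3125, 15.5625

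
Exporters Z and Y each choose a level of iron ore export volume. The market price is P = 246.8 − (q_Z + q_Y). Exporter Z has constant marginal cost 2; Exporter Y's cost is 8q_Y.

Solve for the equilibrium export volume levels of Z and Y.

83.6, 77.6

Exporter Z's profit: π = q_Z(246.8 − (q_Z + q_Y)) − 2q_Z.
∂π/∂q_Z = 244.8 − 2q_Z − q_Y = 0, so q_Z = 122.4 − 0.5q_Y.
By the same steps for Y: q_Y = 119.4 − 0.5q_Z.
Plugging q_Y into Z's best response: q_Z = 122.4 − 0.5(119.4 − 0.5q_Z) ⇒ 0.75q_Z = 62.7, so q_Z = 83.6.
Then q_Y = 119.4 − 0.5·83.6 = 77.6.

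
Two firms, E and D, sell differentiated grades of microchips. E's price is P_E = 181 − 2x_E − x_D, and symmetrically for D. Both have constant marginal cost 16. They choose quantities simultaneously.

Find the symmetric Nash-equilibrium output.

Firm E's profit: π = x_E(181 − 2x_E − x_D) − 16x_E.
∂π/∂x_E = 165 − 4x_E − x_D = 0 ⇒ x_E = 41.25 − 0.25x_D.
The game is symmetric, so in equilibrium x_D = x_E: the reaction function gives 1.25x_E = 41.25, hence x_E = 33.

33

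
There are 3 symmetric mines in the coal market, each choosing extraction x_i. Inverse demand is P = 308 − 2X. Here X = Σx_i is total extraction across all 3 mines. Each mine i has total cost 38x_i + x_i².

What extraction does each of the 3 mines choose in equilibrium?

A representative mine's profit is π_i = x_i(308 − 2X) − 38x_i − x_i², with X = x_i + Σ_{j≠i} x_j.
First-order condition: 270 − 6x_i − 2Σ_{j≠i} x_j = 0.
Imposing symmetry (x_j = x for all j) turns Σ_{j≠i} x_j into 2x, so 270 = 10x and x = 27.

27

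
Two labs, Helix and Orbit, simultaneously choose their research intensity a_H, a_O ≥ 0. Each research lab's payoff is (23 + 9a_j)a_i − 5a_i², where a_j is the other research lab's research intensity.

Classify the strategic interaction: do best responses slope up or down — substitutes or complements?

strategic complements

Helix's payoff is (23 + 9a_O)a_H − 5a_H².
∂π/∂a_H = 23 + 9a_O − 10a_H = 0, so a_H = 2.3 + 0.9a_O.
The best-response slope da_H/da_O = 0.9 > 0: the reaction function is upward-sloping, so the choices are strategic complements.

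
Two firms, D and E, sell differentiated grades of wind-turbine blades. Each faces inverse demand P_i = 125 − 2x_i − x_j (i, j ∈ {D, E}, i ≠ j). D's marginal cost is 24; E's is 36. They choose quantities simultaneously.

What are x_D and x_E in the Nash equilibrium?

21, 17

Firm D's profit: π = x_D(125 − 2x_D − x_E) − 24x_D.
∂π/∂x_D = 101 − 4x_D − x_E = 0 ⇒ x_D = 25.25 − 0.25x_E.
Similarly x_E = 22.25 − 0.25x_D.
Solving the two reaction functions simultaneously: (1 − (−0.25)(−0.25))x_D = 25.25 − 0.25·22.25, so 0.9375x_D = 19.6875 and x_D = 21.
Then x_E = 22.25 − 0.25·21 = 17.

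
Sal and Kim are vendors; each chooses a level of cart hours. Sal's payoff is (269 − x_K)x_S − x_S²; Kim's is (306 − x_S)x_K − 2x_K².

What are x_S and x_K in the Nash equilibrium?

Expanding Sal's payoff: 269x_S − x_Kx_S − x_S².
∂π/∂x_S = 269 − x_K − 2x_S = 0, so x_S = 134.5 − 0.5x_K.
Likewise for Kim: x_K = 76.5 − 0.25x_S.
Solving the two reaction functions simultaneously: (1 − (−0.5)(−0.25))x_S = 134.5 − 0.5·76.5, so 0.875x_S = 96.25 and x_S = 110.
Then x_K = 76.5 − 0.25·110 = 49.

110, 49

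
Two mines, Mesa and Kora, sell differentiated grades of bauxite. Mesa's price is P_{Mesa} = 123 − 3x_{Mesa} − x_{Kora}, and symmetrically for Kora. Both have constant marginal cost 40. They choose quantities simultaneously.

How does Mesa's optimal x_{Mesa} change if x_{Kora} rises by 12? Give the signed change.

-2

Mine Mesa's profit: π = x_{Mesa}(123 − 3x_{Mesa} − x_{Kora}) − 40x_{Mesa}.
∂π/∂x_{Mesa} = 83 − 6x_{Mesa} − x_{Kora} = 0 ⇒ x_{Mesa} = 83/6 − (1/6)x_{Kora}.
The reaction-function slope is −1/6, so a 12-unit rise in x_{Kora} moves x_{Mesa} by −1/6 × 12 = −2. Mesa's best response falls — the actions are strategic substitutes.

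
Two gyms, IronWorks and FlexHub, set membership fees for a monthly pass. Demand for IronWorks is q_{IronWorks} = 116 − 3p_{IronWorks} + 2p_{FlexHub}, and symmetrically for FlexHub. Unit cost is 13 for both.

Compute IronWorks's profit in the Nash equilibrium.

IronWorks's profit: π = (p_{IronWorks} − 13)(116 − 3p_{IronWorks} + 2p_{FlexHub}).
∂π/∂p_{IronWorks} = 155 − 6p_{IronWorks} + 2p_{FlexHub} = 0 ⇒ p_{IronWorks} = 155/6 + (1/3)p_{FlexHub}.
Setting p_{IronWorks} = p_{FlexHub} in the reaction function: p_{IronWorks} = 155/6 + (1/3)p_{IronWorks}, so p_{IronWorks} = (155/6) / (2/3) = 38.75.
q_{IronWorks} = 116 − 3·38.75 + 2·38.75 = 77.25.
Profit = (38.75 − 13)·77.25 = 1989.1875.

1989.1875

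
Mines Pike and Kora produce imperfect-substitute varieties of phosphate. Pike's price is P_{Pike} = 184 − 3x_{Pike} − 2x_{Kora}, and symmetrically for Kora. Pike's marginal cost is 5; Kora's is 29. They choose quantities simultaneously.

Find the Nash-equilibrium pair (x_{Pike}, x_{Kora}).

23.875, 17.875

Mine Pike's profit: π = x_{Pike}(184 − 3x_{Pike} − 2x_{Kora}) − 5x_{Pike}.
∂π/∂x_{Pike} = 179 − 6x_{Pike} − 2x_{Kora} = 0 ⇒ x_{Pike} = 179/6 − (1/3)x_{Kora}.
Similarly x_{Kora} = 155/6 − (1/3)x_{Pike}.
Solving the two reaction functions simultaneously: (1 − (−1/3)(−1/3))x_{Pike} = 179/6 − (1/3)·(155/6), so (8/9)x_{Pike} = 191/9 and x_{Pike} = 23.875.
Then x_{Kora} = 155/6 − (1/3)·23.875 = 17.875.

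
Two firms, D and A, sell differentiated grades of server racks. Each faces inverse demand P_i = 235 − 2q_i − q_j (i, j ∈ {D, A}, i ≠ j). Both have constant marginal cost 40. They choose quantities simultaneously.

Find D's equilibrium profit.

3042

Firm D's profit: π = q_D(235 − 2q_D − q_A) − 40q_D.
∂π/∂q_D = 195 − 4q_D − q_A = 0 ⇒ q_D = 48.75 − 0.25q_A.
The game is symmetric, so in equilibrium q_A = q_D: the reaction function gives 1.25q_D = 48.75, hence q_D = 39.
P_D = 235 − 2·39 − 39 = 118.
Profit = (118 − 40)·39 = 3042.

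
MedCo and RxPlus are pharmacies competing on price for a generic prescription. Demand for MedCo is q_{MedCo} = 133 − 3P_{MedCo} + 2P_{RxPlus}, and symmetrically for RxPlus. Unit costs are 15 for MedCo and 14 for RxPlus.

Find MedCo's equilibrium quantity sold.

MedCo's profit: π = (P_{MedCo} − 15)(133 − 3P_{MedCo} + 2P_{RxPlus}).
∂π/∂P_{MedCo} = 178 − 6P_{MedCo} + 2P_{RxPlus} = 0 ⇒ P_{MedCo} = 89/3 + (1/3)P_{RxPlus}.
Similarly P_{RxPlus} = 175/6 + (1/3)P_{MedCo}.
Substituting the second reaction function into the first: P_{MedCo} = 89/3 + (1/3)(175/6 + (1/3)P_{MedCo}), which gives (8/9)P_{MedCo} = 709/18 ⇒ P_{MedCo} = 44.3125.
Then P_{RxPlus} = 175/6 + (1/3)·44.3125 = 43.9375.
q_{MedCo} = 133 − 3·44.3125 + 2·43.9375 = 87.9375.

87.9375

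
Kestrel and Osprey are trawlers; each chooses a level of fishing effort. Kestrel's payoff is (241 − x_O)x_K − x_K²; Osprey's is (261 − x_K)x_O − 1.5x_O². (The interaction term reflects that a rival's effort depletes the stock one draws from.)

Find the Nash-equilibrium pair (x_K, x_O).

Expanding Kestrel's payoff: 241x_K − x_Ox_K − x_K².
∂π/∂x_K = 241 − x_O − 2x_K = 0, so x_K = 120.5 − 0.5x_O.
Likewise for Osprey: x_O = 87 − (1/3)x_K.
Solving the two reaction functions simultaneously: (1 − (−0.5)(−1/3))x_K = 120.5 − 0.5·87, so (5/6)x_K = 77 and x_K = 92.4.
Then x_O = 87 − (1/3)·92.4 = 56.2.

92.4, 56.2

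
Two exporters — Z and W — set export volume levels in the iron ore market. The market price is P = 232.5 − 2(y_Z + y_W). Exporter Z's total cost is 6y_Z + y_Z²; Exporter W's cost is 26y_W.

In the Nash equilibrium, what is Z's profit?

1822.8675

Exporter Z's profit: π = y_Z(232.5 − 2(y_Z + y_W)) − 6y_Z − y_Z².
∂π/∂y_Z = 226.5 − 6y_Z − 2y_W = 0, so y_Z = 37.75 − (1/3)y_W.
For W: ∂π/∂y_W = 206.5 − 4y_W − 2y_Z = 0 ⇒ y_W = 51.625 − 0.5y_Z.
Substituting the second reaction function into the first: y_Z = 37.75 − (1/3)(51.625 − 0.5y_Z), which gives (5/6)y_Z = 493/24 ⇒ y_Z = 24.65.
Then y_W = 51.625 − 0.5·24.65 = 39.3.
Price P = 232.5 − 2·63.95 = 104.6.
Z's profit: (104.6 − 6)·24.65 − (24.65)² = 1822.8675.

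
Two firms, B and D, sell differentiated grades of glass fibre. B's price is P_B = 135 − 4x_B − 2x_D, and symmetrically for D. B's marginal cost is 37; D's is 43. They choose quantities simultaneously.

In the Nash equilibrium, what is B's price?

Firm B's profit: π = x_B(135 − 4x_B − 2x_D) − 37x_B.
∂π/∂x_B = 98 − 8x_B − 2x_D = 0 ⇒ x_B = 12.25 − 0.25x_D.
Similarly x_D = 11.5 − 0.25x_B.
Plugging x_D into B's best response: x_B = 12.25 − 0.25(11.5 − 0.25x_B) ⇒ 0.9375x_B = 9.375, so x_B = 10.
Then x_D = 11.5 − 0.25·10 = 9.
P_B = 135 − 4·10 − 2·9 = 77.

77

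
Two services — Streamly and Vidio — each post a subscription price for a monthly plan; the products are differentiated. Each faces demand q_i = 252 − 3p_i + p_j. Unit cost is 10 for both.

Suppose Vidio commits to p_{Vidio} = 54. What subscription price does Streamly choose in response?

Streamly's profit: π = (p_{Streamly} − 10)(252 − 3p_{Streamly} + p_{Vidio}).
∂π/∂p_{Streamly} = 282 − 6p_{Streamly} + p_{Vidio} = 0 ⇒ p_{Streamly} = 47 + (1/6)p_{Vidio}.
At p_{Vidio} = 54: p_{Streamly} = 47 + (1/6)·54 = 56.

56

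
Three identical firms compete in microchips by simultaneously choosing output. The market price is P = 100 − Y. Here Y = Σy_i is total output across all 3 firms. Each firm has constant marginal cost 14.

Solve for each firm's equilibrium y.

21.5

A representative firm's profit is π_i = y_i(100 − Y) − 14y_i, with Y = y_i + Σ_{j≠i} y_j.
First-order condition: 86 − 2y_i − Σ_{j≠i} y_j = 0.
Imposing symmetry (y_j = y for all j) turns Σ_{j≠i} y_j into 2y, so 86 = 4y and y = 21.5.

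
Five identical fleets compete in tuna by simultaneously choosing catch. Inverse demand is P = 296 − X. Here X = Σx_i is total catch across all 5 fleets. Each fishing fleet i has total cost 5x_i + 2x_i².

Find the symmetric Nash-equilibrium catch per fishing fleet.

A representative fishing fleet's profit is π_i = x_i(296 − X) − 5x_i − 2x_i², with X = x_i + Σ_{j≠i} x_j.
First-order condition: 291 − 6x_i − Σ_{j≠i} x_j = 0.
Imposing symmetry (x_j = x for all j) turns Σ_{j≠i} x_j into 4x, so 291 = 10x and x = 29.1.

29.1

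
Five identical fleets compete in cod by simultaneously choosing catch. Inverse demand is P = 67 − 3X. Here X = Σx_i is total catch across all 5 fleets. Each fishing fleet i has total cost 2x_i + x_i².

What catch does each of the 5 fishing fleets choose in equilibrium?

A representative fishing fleet's profit is π_i = x_i(67 − 3X) − 2x_i − x_i², with X = x_i + Σ_{j≠i} x_j.
First-order condition: 65 − 8x_i − 3Σ_{j≠i} x_j = 0.
Imposing symmetry (x_j = x for all j) turns Σ_{j≠i} x_j into 4x, so 65 = 20x and x = 3.25.

3.25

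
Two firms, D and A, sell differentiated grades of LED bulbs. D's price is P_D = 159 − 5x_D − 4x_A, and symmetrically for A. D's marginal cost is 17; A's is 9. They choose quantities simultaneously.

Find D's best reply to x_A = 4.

12.6

Firm D's profit: π = x_D(159 − 5x_D − 4x_A) − 17x_D.
∂π/∂x_D = 142 − 10x_D − 4x_A = 0 ⇒ x_D = 14.2 − 0.4x_A.
At x_A = 4: x_D = 14.2 − 0.4·4 = 12.6.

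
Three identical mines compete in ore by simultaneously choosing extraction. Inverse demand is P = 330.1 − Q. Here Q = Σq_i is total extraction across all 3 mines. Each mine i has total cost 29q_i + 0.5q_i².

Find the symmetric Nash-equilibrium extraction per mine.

A representative mine's profit is π_i = q_i(330.1 − Q) − 29q_i − 0.5q_i², with Q = q_i + Σ_{j≠i} q_j.
First-order condition: 301.1 − 3q_i − Σ_{j≠i} q_j = 0.
With identical mines, set every q_j = q: then 301.1 − 3q − 2q = 0, i.e. q = 301.1/5 = 60.22.

60.22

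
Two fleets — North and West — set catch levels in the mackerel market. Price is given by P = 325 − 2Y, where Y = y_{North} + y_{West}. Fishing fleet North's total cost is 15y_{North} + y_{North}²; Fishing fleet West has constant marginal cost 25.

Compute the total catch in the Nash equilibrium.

91

Fishing fleet North's profit: π = y_{North}(325 − 2(y_{North} + y_{West})) − 15y_{North} − y_{North}².
∂π/∂y_{North} = 310 − 6y_{North} − 2y_{West} = 0, so y_{North} = 155/3 − (1/3)y_{West}.
For West: ∂π/∂y_{West} = 300 − 4y_{West} − 2y_{North} = 0 ⇒ y_{West} = 75 − 0.5y_{North}.
Plugging y_{West} into North's best response: y_{North} = 155/3 − (1/3)(75 − 0.5y_{North}) ⇒ (5/6)y_{North} = 80/3, so y_{North} = 32.
Then y_{West} = 75 − 0.5·32 = 59.
Total catch: 32 + 59 = 91.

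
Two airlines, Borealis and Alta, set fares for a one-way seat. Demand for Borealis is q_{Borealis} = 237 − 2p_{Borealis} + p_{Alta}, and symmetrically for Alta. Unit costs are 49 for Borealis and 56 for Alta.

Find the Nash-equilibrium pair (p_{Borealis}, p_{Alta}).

Borealis's profit: π = (p_{Borealis} − 49)(237 − 2p_{Borealis} + p_{Alta}).
∂π/∂p_{Borealis} = 335 − 4p_{Borealis} + p_{Alta} = 0 ⇒ p_{Borealis} = 83.75 + 0.25p_{Alta}.
Similarly p_{Alta} = 87.25 + 0.25p_{Borealis}.
Solving the two reaction functions simultaneously: (1 − (0.25)(0.25))p_{Borealis} = 83.75 + 0.25·87.25, so 0.9375p_{Borealis} = 105.5625 and p_{Borealis} = 112.6.
Then p_{Alta} = 87.25 + 0.25·112.6 = 115.4.

112.6, 115.4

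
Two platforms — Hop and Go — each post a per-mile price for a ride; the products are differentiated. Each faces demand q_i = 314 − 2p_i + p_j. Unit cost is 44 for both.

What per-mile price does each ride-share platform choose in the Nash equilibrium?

134

Hop's profit: π = (p_{Hop} − 44)(314 − 2p_{Hop} + p_{Go}).
∂π/∂p_{Hop} = 402 − 4p_{Hop} + p_{Go} = 0 ⇒ p_{Hop} = 100.5 + 0.25p_{Go}.
Setting p_{Hop} = p_{Go} in the reaction function: p_{Hop} = 100.5 + 0.25p_{Hop}, so p_{Hop} = 100.5 / 0.75 = 134.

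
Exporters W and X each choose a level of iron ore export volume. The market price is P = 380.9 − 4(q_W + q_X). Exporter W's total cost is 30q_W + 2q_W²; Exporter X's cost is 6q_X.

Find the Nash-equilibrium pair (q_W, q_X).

Exporter W's profit: π = q_W(380.9 − 4(q_W + q_X)) − 30q_W − 2q_W².
∂π/∂q_W = 350.9 − 12q_W − 4q_X = 0, so q_W = 3509/120 − (1/3)q_X.
For X: ∂π/∂q_X = 374.9 − 8q_X − 4q_W = 0 ⇒ q_X = 46.8625 − 0.5q_W.
Plugging q_X into W's best response: q_W = 3509/120 − (1/3)(46.8625 − 0.5q_W) ⇒ (5/6)q_W = 3269/240, so q_W = 16.345.
Then q_X = 46.8625 − 0.5·16.345 = 38.69.

16.345, 38.69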